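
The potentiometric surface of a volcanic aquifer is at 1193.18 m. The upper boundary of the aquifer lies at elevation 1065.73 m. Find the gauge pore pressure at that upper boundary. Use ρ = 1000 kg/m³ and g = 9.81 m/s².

P ≈ 1250 kPa

Pressure head at the aquifer top: ψ = h − z = 1193.18 − 1065.73 = 127.45 m.
P = ρgψ = 1000 × 9.81 × 127.45 = 1250285 Pa ≈ 1250 kPa.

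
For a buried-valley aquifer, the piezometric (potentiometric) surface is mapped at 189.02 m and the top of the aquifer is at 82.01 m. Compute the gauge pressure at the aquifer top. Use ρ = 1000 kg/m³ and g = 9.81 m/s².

Pressure head at the aquifer top: ψ = h − z = 189.02 − 82.01 = 107.01 m.
P = ρgψ = 1000 × 9.81 × 107.01 = 1049768 Pa ≈ 1050 kPa.

P ≈ 1050 kPa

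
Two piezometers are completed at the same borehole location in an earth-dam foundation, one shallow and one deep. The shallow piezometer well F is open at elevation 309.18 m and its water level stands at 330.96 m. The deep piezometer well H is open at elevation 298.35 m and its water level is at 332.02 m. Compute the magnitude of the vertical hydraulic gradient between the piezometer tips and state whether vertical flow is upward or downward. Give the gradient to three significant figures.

|i_v| ≈ 0.0979; vertical flow is upward

Total head at well F: h = 330.96 m (water level in the standpipe).
Total head at well H: h = 332.02 m.
Δh = h(well F) − h(well H) = 330.96 − 332.02 = -1.06 m.
Vertical separation Δz = 309.18 − 298.35 = 10.83 m.
|i_v| = |Δh| / Δz = 1.06 / 10.83 = 0.0979.
Head is higher in the deep piezometer, so vertical flow is upward (discharge condition).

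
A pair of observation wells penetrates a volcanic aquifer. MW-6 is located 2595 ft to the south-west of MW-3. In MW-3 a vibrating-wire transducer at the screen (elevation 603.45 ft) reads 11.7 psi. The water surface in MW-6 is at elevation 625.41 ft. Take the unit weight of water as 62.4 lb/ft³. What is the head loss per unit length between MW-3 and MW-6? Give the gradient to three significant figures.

Pressure head at MW-3: ψ = 144·P/γ = 144 × 11.7 / 62.4 = 27.00 ft.
Total head at MW-3: h = z + ψ = 603.45 + 27.00 = 630.45 ft.
Total head at MW-6: h = 625.41 ft (water level in the piezometer is the total head).
Head difference: h(MW-3) − h(MW-6) = 630.45 − 625.41 = 5.04 ft.
Hydraulic gradient: i = |Δh| / L = 5.04 / 2595 = 0.00194.

i ≈ 0.00194 ft/ft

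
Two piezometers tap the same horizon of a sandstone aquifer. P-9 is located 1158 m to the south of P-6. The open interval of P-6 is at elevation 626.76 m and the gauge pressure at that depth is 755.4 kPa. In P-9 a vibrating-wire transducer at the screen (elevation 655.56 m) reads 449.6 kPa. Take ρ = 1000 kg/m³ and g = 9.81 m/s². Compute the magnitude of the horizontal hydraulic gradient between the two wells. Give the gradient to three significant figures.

i ≈ 0.00205

Pressure head at P-6: ψ = P/(ρg) = 755.4×1000 / (1000 × 9.81) = 77.00 m.
Total head at P-6: h = z + ψ = 626.76 + 77.00 = 703.76 m.
Pressure head at P-9: ψ = P/(ρg) = 449.6×1000 / (1000 × 9.81) = 45.83 m.
Total head at P-9: h = z + ψ = 655.56 + 45.83 = 701.39 m.
Head difference: h(P-6) − h(P-9) = 703.76 − 701.39 = 2.37 m.
Hydraulic gradient: i = |Δh| / L = 2.37 / 1158 = 0.00205.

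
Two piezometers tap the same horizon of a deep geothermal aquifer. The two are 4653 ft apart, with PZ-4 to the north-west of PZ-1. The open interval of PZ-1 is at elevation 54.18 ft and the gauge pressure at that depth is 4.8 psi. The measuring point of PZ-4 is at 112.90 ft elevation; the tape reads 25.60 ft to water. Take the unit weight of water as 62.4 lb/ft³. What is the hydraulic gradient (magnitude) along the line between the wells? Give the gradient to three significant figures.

Pressure head at PZ-1: ψ = 144·P/γ = 144 × 4.8 / 62.4 = 11.08 ft.
Total head at PZ-1: h = z + ψ = 54.18 + 11.08 = 65.26 ft.
Total head at PZ-4: h = 112.90 − 25.60 = 87.30 ft.
Head difference: h(PZ-1) − h(PZ-4) = 65.26 − 87.30 = -22.04 ft.
Hydraulic gradient: i = |Δh| / L = 22.04 / 4653 = 0.00474.

i ≈ 0.00474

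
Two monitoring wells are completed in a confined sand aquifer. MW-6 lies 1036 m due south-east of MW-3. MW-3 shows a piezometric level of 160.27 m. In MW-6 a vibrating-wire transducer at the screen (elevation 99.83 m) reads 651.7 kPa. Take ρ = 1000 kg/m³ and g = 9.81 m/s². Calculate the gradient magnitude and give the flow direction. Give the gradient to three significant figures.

i ≈ 0.00578; groundwater flows toward the north-west

Total head at MW-3: h = 160.27 m (water level in the piezometer is the total head).
Pressure head at MW-6: ψ = P/(ρg) = 651.7×1000 / (1000 × 9.81) = 66.43 m.
Total head at MW-6: h = z + ψ = 99.83 + 66.43 = 166.26 m.
Head difference: h(MW-3) − h(MW-6) = 160.27 − 166.26 = -5.99 m.
Hydraulic gradient: i = |Δh| / L = 5.99 / 1036 = 0.00578.
Flow is from higher to lower head: from MW-6 toward MW-3, i.e. toward the north-west.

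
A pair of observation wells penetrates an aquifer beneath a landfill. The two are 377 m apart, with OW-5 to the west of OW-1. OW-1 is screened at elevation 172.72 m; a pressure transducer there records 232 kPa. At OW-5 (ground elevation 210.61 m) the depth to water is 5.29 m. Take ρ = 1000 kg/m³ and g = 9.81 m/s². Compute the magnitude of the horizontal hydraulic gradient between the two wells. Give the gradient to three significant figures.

Pressure head at OW-1: ψ = P/(ρg) = 232×1000 / (1000 × 9.81) = 23.65 m.
Total head at OW-1: h = z + ψ = 172.72 + 23.65 = 196.37 m.
Total head at OW-5: h = 210.61 − 5.29 = 205.32 m.
Head difference: h(OW-1) − h(OW-5) = 196.37 − 205.32 = -8.95 m.
Hydraulic gradient: i = |Δh| / L = 8.95 / 377 = 0.0237.

i ≈ 0.0237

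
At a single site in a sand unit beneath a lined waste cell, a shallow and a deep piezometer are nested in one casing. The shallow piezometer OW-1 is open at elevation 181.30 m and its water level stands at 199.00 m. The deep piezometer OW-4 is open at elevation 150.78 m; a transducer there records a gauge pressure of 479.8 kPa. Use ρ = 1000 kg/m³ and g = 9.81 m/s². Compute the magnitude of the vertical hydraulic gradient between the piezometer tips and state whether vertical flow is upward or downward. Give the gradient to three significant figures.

|i_v| ≈ 0.0226; vertical flow is upward

Total head at OW-1: h = 199.00 m (water level in the standpipe).
Pressure head at OW-4: ψ = P/(ρg) = 479.8×1000 / (1000 × 9.81) = 48.91 m.
Total head at OW-4: h = z + ψ = 150.78 + 48.91 = 199.69 m.
Δh = h(OW-1) − h(OW-4) = 199.00 − 199.69 = -0.69 m.
Vertical separation Δz = 181.30 − 150.78 = 30.52 m.
|i_v| = |Δh| / Δz = 0.69 / 30.52 = 0.0226.
Head is higher in the deep piezometer, so vertical flow is upward (discharge condition).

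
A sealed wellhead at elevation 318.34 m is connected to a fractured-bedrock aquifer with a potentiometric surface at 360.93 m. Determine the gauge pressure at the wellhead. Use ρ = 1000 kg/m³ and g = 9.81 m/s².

Head above the cap: Δh = 360.93 − 318.34 = 42.59 m.
P = ρgΔh = 1000 × 9.81 × 42.59 = 417808 Pa ≈ 418 kPa.

P ≈ 418 kPa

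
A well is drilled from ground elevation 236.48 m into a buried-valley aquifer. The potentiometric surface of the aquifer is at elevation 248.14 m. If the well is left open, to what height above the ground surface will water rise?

≈ 11.66 m above ground

Water rises to the potentiometric surface, so the rise above ground = 248.14 − 236.48 = 11.66 m.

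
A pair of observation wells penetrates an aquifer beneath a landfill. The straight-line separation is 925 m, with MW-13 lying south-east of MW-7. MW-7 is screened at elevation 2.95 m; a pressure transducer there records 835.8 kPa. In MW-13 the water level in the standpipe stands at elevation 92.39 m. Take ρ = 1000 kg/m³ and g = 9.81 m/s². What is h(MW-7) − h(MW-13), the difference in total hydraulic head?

Δh ≈ -4.24 m

Pressure head at MW-7: ψ = P/(ρg) = 835.8×1000 / (1000 × 9.81) = 85.20 m.
Total head at MW-7: h = z + ψ = 2.95 + 85.20 = 88.15 m.
Total head at MW-13: h = 92.39 m (water level in the piezometer is the total head).
Head difference: h(MW-7) − h(MW-13) = 88.15 − 92.39 = -4.24 m.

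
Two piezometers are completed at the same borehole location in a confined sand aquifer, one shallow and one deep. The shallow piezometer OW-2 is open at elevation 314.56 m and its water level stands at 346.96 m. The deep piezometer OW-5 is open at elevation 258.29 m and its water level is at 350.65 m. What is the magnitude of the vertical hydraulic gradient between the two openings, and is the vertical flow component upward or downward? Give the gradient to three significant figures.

Total head at OW-2: h = 346.96 m (water level in the standpipe).
Total head at OW-5: h = 350.65 m.
Δh = h(OW-2) − h(OW-5) = 346.96 − 350.65 = -3.69 m.
Vertical separation Δz = 314.56 − 258.29 = 56.27 m.
|i_v| = |Δh| / Δz = 3.69 / 56.27 = 0.0656.
Head is higher in the deep piezometer, so vertical flow is upward (discharge condition).

|i_v| ≈ 0.0656; vertical flow is upward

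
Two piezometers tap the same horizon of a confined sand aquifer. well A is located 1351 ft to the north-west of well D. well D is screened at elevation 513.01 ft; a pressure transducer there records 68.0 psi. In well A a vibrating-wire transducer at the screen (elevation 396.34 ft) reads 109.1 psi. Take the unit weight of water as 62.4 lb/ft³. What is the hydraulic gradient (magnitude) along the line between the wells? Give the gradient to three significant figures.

Pressure head at well D: ψ = 144·P/γ = 144 × 68.0 / 62.4 = 156.92 ft.
Total head at well D: h = z + ψ = 513.01 + 156.92 = 669.93 ft.
Pressure head at well A: ψ = 144·P/γ = 144 × 109.1 / 62.4 = 251.77 ft.
Total head at well A: h = z + ψ = 396.34 + 251.77 = 648.11 ft.
Head difference: h(well D) − h(well A) = 669.93 − 648.11 = 21.82 ft.
Hydraulic gradient: i = |Δh| / L = 21.82 / 1351 = 0.0162.

i ≈ 0.0162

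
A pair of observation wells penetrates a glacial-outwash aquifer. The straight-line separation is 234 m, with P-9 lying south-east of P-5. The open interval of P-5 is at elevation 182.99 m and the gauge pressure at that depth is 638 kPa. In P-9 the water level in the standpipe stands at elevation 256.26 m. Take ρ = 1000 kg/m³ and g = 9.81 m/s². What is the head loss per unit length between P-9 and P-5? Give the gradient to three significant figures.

i ≈ 0.0352 m/m

Pressure head at P-5: ψ = P/(ρg) = 638×1000 / (1000 × 9.81) = 65.04 m.
Total head at P-5: h = z + ψ = 182.99 + 65.04 = 248.03 m.
Total head at P-9: h = 256.26 m (water level in the piezometer is the total head).
Head difference: h(P-5) − h(P-9) = 248.03 − 256.26 = -8.23 m.
Hydraulic gradient: i = |Δh| / L = 8.23 / 234 = 0.0352.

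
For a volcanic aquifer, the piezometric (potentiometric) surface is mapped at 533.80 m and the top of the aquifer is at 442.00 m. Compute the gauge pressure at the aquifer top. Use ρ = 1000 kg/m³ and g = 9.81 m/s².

Pressure head at the aquifer top: ψ = h − z = 533.80 − 442.00 = 91.80 m.
P = ρgψ = 1000 × 9.81 × 91.80 = 900558 Pa ≈ 901 kPa.

P ≈ 901 kPa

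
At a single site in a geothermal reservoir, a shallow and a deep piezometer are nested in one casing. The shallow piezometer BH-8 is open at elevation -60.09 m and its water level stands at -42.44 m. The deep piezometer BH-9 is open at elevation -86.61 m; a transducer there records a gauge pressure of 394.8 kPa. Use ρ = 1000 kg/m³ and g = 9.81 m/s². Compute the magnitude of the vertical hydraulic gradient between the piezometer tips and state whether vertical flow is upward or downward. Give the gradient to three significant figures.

|i_v| ≈ 0.148; vertical flow is downward

Total head at BH-8: h = -42.44 m (water level in the standpipe).
Pressure head at BH-9: ψ = P/(ρg) = 394.8×1000 / (1000 × 9.81) = 40.24 m.
Total head at BH-9: h = z + ψ = -86.61 + 40.24 = -46.37 m.
Δh = h(BH-8) − h(BH-9) = -42.44 − (-46.37) = 3.93 m.
Vertical separation Δz = -60.09 − (-86.61) = 26.52 m.
|i_v| = |Δh| / Δz = 3.93 / 26.52 = 0.148.
Head is higher in the shallow piezometer, so vertical flow is downward (recharge condition).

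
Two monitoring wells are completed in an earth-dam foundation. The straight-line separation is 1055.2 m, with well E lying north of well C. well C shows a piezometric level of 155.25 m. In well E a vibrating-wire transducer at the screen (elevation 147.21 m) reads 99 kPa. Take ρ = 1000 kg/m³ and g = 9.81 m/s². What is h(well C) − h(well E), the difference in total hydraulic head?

Δh ≈ -2.05 m

Total head at well C: h = 155.25 m (water level in the piezometer is the total head).
Pressure head at well E: ψ = P/(ρg) = 99×1000 / (1000 × 9.81) = 10.09 m.
Total head at well E: h = z + ψ = 147.21 + 10.09 = 157.30 m.
Head difference: h(well C) − h(well E) = 155.25 − 157.30 = -2.05 m.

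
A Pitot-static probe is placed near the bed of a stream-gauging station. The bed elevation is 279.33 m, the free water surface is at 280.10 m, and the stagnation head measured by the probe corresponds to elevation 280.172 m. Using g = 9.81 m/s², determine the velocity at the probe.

v ≈ 1.19 m/s

Near the bed, under hydrostatic conditions, the piezometric head (z + ψ) equals the free-surface elevation, 280.10 m.
Velocity head = total − piezometric = 280.172 − 280.10 = 0.072 m.
v = √(2g·h_v) = √(2 × 9.81 × 0.072) = 1.19 m/s.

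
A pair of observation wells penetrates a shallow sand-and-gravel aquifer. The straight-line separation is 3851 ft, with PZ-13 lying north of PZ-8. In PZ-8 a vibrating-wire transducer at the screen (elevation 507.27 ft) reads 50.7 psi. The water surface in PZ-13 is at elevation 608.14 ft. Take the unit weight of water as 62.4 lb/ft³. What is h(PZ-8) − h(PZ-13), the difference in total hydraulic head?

Pressure head at PZ-8: ψ = 144·P/γ = 144 × 50.7 / 62.4 = 117.00 ft.
Total head at PZ-8: h = z + ψ = 507.27 + 117.00 = 624.27 ft.
Total head at PZ-13: h = 608.14 ft (water level in the piezometer is the total head).
Head difference: h(PZ-8) − h(PZ-13) = 624.27 − 608.14 = 16.13 ft.

Δh ≈ 16.13 ft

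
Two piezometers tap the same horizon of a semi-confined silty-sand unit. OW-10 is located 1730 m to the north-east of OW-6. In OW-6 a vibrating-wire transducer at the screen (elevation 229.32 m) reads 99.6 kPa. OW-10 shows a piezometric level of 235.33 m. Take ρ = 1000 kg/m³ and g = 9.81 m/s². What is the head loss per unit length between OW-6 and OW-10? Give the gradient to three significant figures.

i ≈ 0.00239 m/m

Pressure head at OW-6: ψ = P/(ρg) = 99.6×1000 / (1000 × 9.81) = 10.15 m.
Total head at OW-6: h = z + ψ = 229.32 + 10.15 = 239.47 m.
Total head at OW-10: h = 235.33 m (water level in the piezometer is the total head).
Head difference: h(OW-6) − h(OW-10) = 239.47 − 235.33 = 4.14 m.
Hydraulic gradient: i = |Δh| / L = 4.14 / 1730 = 0.00239.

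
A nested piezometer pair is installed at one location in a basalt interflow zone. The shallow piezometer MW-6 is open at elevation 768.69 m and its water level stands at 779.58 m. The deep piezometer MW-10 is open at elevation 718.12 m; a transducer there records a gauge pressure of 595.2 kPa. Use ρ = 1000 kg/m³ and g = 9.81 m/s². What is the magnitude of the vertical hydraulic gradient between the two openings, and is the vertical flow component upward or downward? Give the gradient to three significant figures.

|i_v| ≈ 0.0156; vertical flow is downward

Total head at MW-6: h = 779.58 m (water level in the standpipe).
Pressure head at MW-10: ψ = P/(ρg) = 595.2×1000 / (1000 × 9.81) = 60.67 m.
Total head at MW-10: h = z + ψ = 718.12 + 60.67 = 778.79 m.
Δh = h(MW-6) − h(MW-10) = 779.58 − 778.79 = 0.79 m.
Vertical separation Δz = 768.69 − 718.12 = 50.57 m.
|i_v| = |Δh| / Δz = 0.79 / 50.57 = 0.0156.
Head is higher in the shallow piezometer, so vertical flow is downward (recharge condition).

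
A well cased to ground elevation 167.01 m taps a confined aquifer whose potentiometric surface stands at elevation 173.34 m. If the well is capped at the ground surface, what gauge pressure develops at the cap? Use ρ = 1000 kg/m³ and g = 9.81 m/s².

P ≈ 62.1 kPa

Head above the cap: Δh = 173.34 − 167.01 = 6.33 m.
P = ρgΔh = 1000 × 9.81 × 6.33 = 62097 Pa ≈ 62.1 kPa.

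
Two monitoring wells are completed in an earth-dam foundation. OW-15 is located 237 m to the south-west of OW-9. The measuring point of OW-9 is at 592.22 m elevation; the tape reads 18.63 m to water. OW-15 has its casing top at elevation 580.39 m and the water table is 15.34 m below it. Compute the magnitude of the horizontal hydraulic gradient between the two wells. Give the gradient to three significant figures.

i ≈ 0.0360

Total head at OW-9: h = 592.22 − 18.63 = 573.59 m.
Total head at OW-15: h = 580.39 − 15.34 = 565.05 m.
Head difference: h(OW-9) − h(OW-15) = 573.59 − 565.05 = 8.54 m.
Hydraulic gradient: i = |Δh| / L = 8.54 / 237 = 0.0360.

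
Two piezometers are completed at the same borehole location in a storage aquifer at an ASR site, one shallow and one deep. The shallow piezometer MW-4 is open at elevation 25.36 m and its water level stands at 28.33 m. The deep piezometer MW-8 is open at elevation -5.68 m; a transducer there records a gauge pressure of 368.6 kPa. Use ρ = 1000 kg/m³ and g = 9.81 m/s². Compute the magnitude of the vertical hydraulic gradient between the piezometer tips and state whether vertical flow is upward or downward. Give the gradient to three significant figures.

Total head at MW-4: h = 28.33 m (water level in the standpipe).
Pressure head at MW-8: ψ = P/(ρg) = 368.6×1000 / (1000 × 9.81) = 37.57 m.
Total head at MW-8: h = z + ψ = -5.68 + 37.57 = 31.89 m.
Δh = h(MW-4) − h(MW-8) = 28.33 − 31.89 = -3.56 m.
Vertical separation Δz = 25.36 − (-5.68) = 31.04 m.
|i_v| = |Δh| / Δz = 3.56 / 31.04 = 0.115.
Head is higher in the deep piezometer, so vertical flow is upward (discharge condition).

|i_v| ≈ 0.115; vertical flow is upward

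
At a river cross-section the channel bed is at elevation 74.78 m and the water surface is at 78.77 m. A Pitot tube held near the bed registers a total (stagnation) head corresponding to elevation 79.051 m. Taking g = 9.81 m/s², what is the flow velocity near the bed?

Near the bed, under hydrostatic conditions, the piezometric head (z + ψ) equals the free-surface elevation, 78.77 m.
Velocity head = total − piezometric = 79.051 − 78.77 = 0.281 m.
v = √(2g·h_v) = √(2 × 9.81 × 0.281) = 2.35 m/s.

v ≈ 2.35 m/s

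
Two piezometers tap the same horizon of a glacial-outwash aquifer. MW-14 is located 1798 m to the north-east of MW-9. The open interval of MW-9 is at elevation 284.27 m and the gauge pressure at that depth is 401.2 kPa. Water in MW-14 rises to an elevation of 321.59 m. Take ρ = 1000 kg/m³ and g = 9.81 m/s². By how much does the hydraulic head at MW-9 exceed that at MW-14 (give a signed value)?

Δh ≈ 3.58 m

Pressure head at MW-9: ψ = P/(ρg) = 401.2×1000 / (1000 × 9.81) = 40.90 m.
Total head at MW-9: h = z + ψ = 284.27 + 40.90 = 325.17 m.
Total head at MW-14: h = 321.59 m (water level in the piezometer is the total head).
Head difference: h(MW-9) − h(MW-14) = 325.17 − 321.59 = 3.58 m.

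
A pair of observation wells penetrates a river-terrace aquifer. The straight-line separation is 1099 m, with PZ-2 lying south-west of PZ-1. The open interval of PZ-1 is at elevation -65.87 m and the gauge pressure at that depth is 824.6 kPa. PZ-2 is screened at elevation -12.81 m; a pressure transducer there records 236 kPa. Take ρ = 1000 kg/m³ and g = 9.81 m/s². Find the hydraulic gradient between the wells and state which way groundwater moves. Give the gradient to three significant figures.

i ≈ 0.00631; groundwater flows toward the south-west

Pressure head at PZ-1: ψ = P/(ρg) = 824.6×1000 / (1000 × 9.81) = 84.06 m.
Total head at PZ-1: h = z + ψ = -65.87 + 84.06 = 18.19 m.
Pressure head at PZ-2: ψ = P/(ρg) = 236×1000 / (1000 × 9.81) = 24.06 m.
Total head at PZ-2: h = z + ψ = -12.81 + 24.06 = 11.25 m.
Head difference: h(PZ-1) − h(PZ-2) = 18.19 − 11.25 = 6.94 m.
Hydraulic gradient: i = |Δh| / L = 6.94 / 1099 = 0.00631.
Flow is from higher to lower head: from PZ-1 toward PZ-2, i.e. toward the south-west.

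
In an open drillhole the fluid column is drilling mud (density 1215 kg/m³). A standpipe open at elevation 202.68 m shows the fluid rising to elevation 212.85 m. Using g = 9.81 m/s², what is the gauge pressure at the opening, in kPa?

Pressure head ψ = h − z = 212.85 − 202.68 = 10.17 m.
P = ρgψ = 1215 × 9.81 × 10.17 = 121218 Pa ≈ 121 kPa.

P ≈ 121 kPa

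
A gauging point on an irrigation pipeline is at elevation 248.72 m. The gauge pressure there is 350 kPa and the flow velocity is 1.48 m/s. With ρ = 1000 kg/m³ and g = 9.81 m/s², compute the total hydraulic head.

Pressure head ψ = P/(ρg) = 350×1000 / (1000 × 9.81) = 35.68 m.
Velocity head = v²/(2g) = 1.48² / (2 × 9.81) = 0.112 m.
h = z + ψ + v²/(2g) = 248.72 + 35.68 + 0.112 = 284.51 m.

h ≈ 284.51 m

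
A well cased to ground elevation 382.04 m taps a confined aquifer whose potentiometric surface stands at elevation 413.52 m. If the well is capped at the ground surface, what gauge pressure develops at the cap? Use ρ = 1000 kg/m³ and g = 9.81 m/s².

P ≈ 309 kPa

Head above the cap: Δh = 413.52 − 382.04 = 31.48 m.
P = ρgΔh = 1000 × 9.81 × 31.48 = 308819 Pa ≈ 309 kPa.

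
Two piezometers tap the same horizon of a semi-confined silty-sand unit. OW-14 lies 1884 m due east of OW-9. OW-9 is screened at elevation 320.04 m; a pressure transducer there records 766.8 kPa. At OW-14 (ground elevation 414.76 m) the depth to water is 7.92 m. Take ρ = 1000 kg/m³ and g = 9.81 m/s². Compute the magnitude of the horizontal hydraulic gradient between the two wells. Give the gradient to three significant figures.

Pressure head at OW-9: ψ = P/(ρg) = 766.8×1000 / (1000 × 9.81) = 78.17 m.
Total head at OW-9: h = z + ψ = 320.04 + 78.17 = 398.21 m.
Total head at OW-14: h = 414.76 − 7.92 = 406.84 m.
Head difference: h(OW-9) − h(OW-14) = 398.21 − 406.84 = -8.63 m.
Hydraulic gradient: i = |Δh| / L = 8.63 / 1884 = 0.00458.

i ≈ 0.00458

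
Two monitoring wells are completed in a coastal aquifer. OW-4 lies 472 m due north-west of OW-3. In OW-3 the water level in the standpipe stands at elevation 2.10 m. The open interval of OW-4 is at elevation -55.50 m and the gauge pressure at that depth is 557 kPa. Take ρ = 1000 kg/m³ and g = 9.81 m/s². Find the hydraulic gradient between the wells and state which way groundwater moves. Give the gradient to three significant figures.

i ≈ 0.00174; groundwater flows toward the north-west

Total head at OW-3: h = 2.10 m (water level in the piezometer is the total head).
Pressure head at OW-4: ψ = P/(ρg) = 557×1000 / (1000 × 9.81) = 56.78 m.
Total head at OW-4: h = z + ψ = -55.50 + 56.78 = 1.28 m.
Head difference: h(OW-3) − h(OW-4) = 2.10 − 1.28 = 0.82 m.
Hydraulic gradient: i = |Δh| / L = 0.82 / 472 = 0.00174.
Flow is from higher to lower head: from OW-3 toward OW-4, i.e. toward the north-west.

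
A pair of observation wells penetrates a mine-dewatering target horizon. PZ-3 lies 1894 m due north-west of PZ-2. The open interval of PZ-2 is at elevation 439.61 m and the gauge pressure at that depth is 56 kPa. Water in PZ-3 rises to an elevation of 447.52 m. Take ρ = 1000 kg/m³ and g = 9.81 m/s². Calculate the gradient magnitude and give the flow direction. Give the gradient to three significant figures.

Pressure head at PZ-2: ψ = P/(ρg) = 56×1000 / (1000 × 9.81) = 5.71 m.
Total head at PZ-2: h = z + ψ = 439.61 + 5.71 = 445.32 m.
Total head at PZ-3: h = 447.52 m (water level in the piezometer is the total head).
Head difference: h(PZ-2) − h(PZ-3) = 445.32 − 447.52 = -2.20 m.
Hydraulic gradient: i = |Δh| / L = 2.20 / 1894 = 0.00116.
Flow is from higher to lower head: from PZ-3 toward PZ-2, i.e. toward the south-east.

i ≈ 0.00116; groundwater flows toward the south-east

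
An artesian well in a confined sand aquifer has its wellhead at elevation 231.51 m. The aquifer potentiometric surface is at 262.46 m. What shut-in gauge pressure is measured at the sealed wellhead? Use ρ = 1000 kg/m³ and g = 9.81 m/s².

Head above the cap: Δh = 262.46 − 231.51 = 30.95 m.
P = ρgΔh = 1000 × 9.81 × 30.95 = 303620 Pa ≈ 304 kPa.

P ≈ 304 kPa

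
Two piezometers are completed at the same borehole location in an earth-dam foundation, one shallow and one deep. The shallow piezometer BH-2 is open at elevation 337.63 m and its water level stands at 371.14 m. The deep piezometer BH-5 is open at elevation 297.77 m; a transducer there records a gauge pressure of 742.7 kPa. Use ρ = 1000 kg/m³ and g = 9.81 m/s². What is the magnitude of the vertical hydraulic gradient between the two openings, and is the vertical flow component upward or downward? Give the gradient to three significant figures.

Total head at BH-2: h = 371.14 m (water level in the standpipe).
Pressure head at BH-5: ψ = P/(ρg) = 742.7×1000 / (1000 × 9.81) = 75.71 m.
Total head at BH-5: h = z + ψ = 297.77 + 75.71 = 373.48 m.
Δh = h(BH-2) − h(BH-5) = 371.14 − 373.48 = -2.34 m.
Vertical separation Δz = 337.63 − 297.77 = 39.86 m.
|i_v| = |Δh| / Δz = 2.34 / 39.86 = 0.0587.
Head is higher in the deep piezometer, so vertical flow is upward (discharge condition).

|i_v| ≈ 0.0587; vertical flow is upward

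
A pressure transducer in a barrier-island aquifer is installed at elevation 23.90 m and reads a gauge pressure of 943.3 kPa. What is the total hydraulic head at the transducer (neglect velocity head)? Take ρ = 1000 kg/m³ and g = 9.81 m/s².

ψ = P/(ρg) = 943.3×1000 / (1000 × 9.81) = 96.16 m.
h = z + ψ = 23.90 + 96.16 = 120.06 m.

h ≈ 120.06 m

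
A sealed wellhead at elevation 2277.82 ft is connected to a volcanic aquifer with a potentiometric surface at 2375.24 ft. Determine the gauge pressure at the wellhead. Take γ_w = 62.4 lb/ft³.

P ≈ 42.2 psi

Head above the cap: Δh = 2375.24 − 2277.82 = 97.42 ft.
P = γΔh/144 = 62.4 × 97.42 / 144 = 42.2 psi.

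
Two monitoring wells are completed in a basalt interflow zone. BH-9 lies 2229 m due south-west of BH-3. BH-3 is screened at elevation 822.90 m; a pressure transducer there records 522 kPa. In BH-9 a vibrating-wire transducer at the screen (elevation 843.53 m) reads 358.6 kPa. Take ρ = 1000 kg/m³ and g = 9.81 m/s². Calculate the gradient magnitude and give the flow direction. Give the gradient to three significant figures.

Pressure head at BH-3: ψ = P/(ρg) = 522×1000 / (1000 × 9.81) = 53.21 m.
Total head at BH-3: h = z + ψ = 822.90 + 53.21 = 876.11 m.
Pressure head at BH-9: ψ = P/(ρg) = 358.6×1000 / (1000 × 9.81) = 36.55 m.
Total head at BH-9: h = z + ψ = 843.53 + 36.55 = 880.08 m.
Head difference: h(BH-3) − h(BH-9) = 876.11 − 880.08 = -3.97 m.
Hydraulic gradient: i = |Δh| / L = 3.97 / 2229 = 0.00178.
Flow is from higher to lower head: from BH-9 toward BH-3, i.e. toward the north-east.

i ≈ 0.00178; groundwater flows toward the north-east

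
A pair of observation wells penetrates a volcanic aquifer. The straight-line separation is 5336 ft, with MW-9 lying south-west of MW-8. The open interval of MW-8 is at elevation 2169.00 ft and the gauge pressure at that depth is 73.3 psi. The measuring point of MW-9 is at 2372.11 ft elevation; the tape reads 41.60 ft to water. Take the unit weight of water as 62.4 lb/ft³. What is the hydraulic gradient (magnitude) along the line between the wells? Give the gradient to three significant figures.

i ≈ 0.00143

Pressure head at MW-8: ψ = 144·P/γ = 144 × 73.3 / 62.4 = 169.15 ft.
Total head at MW-8: h = z + ψ = 2169.00 + 169.15 = 2338.15 ft.
Total head at MW-9: h = 2372.11 − 41.60 = 2330.51 ft.
Head difference: h(MW-8) − h(MW-9) = 2338.15 − 2330.51 = 7.64 ft.
Hydraulic gradient: i = |Δh| / L = 7.64 / 5336 = 0.00143.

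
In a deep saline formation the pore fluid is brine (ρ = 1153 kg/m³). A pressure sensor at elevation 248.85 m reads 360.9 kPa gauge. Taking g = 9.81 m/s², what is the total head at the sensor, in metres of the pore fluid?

h ≈ 280.76 m

ψ = P/(ρg) = 360.9×1000 / (1153 × 9.81) = 31.91 m.
h = z + ψ = 248.85 + 31.91 = 280.76 m.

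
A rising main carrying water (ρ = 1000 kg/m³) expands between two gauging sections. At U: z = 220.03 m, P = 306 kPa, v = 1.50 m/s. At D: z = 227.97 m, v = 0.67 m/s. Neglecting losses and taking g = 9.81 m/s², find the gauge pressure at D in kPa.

P₂ ≈ 229 kPa

Pressure head at U: ψ₁ = P₁/(ρg) = 306×1000 / (1000 × 9.81) = 31.19 m.
Velocity heads: v₁²/2g = 1.50²/19.62 = 0.115 m; v₂²/2g = 0.67²/19.62 = 0.023 m.
Total head H = z₁ + ψ₁ + v₁²/2g = 220.03 + 31.19 + 0.115 = 251.34 m.
ψ₂ = H − z₂ − v₂²/2g = 251.34 − 227.97 − 0.023 = 23.35 m.
P₂ = ρgψ₂ = 1000 × 9.81 × 23.35 ≈ 229 kPa.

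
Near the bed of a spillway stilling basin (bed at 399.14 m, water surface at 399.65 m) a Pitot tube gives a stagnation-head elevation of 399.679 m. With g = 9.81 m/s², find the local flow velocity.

v ≈ 0.754 m/s

Near the bed, under hydrostatic conditions, the piezometric head (z + ψ) equals the free-surface elevation, 399.65 m.
Velocity head = total − piezometric = 399.679 − 399.65 = 0.029 m.
v = √(2g·h_v) = √(2 × 9.81 × 0.029) = 0.754 m/s.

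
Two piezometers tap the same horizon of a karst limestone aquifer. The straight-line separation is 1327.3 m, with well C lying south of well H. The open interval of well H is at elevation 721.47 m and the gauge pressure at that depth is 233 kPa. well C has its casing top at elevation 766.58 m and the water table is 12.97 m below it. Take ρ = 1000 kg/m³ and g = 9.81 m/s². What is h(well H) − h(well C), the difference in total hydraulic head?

Pressure head at well H: ψ = P/(ρg) = 233×1000 / (1000 × 9.81) = 23.75 m.
Total head at well H: h = z + ψ = 721.47 + 23.75 = 745.22 m.
Total head at well C: h = 766.58 − 12.97 = 753.61 m.
Head difference: h(well H) − h(well C) = 745.22 − 753.61 = -8.39 m.

Δh ≈ -8.39 m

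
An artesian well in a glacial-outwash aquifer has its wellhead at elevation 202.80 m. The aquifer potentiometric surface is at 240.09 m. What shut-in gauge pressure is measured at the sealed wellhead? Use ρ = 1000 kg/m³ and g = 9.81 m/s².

Head above the cap: Δh = 240.09 − 202.80 = 37.29 m.
P = ρgΔh = 1000 × 9.81 × 37.29 = 365815 Pa ≈ 366 kPa.

P ≈ 366 kPa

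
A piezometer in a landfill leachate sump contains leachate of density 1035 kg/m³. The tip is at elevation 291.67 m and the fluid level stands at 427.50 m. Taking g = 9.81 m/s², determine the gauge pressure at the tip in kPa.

P ≈ 1380 kPa

Pressure head ψ = h − z = 427.50 − 291.67 = 135.83 m.
P = ρgψ = 1035 × 9.81 × 135.83 = 1379130 Pa ≈ 1380 kPa.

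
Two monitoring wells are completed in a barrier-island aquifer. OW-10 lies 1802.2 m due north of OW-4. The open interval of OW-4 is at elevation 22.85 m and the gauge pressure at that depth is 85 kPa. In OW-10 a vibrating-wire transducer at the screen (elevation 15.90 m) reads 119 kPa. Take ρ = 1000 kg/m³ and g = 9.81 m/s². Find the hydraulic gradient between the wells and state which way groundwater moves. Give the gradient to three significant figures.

i ≈ 0.00193; groundwater flows toward the north

Pressure head at OW-4: ψ = P/(ρg) = 85×1000 / (1000 × 9.81) = 8.66 m.
Total head at OW-4: h = z + ψ = 22.85 + 8.66 = 31.51 m.
Pressure head at OW-10: ψ = P/(ρg) = 119×1000 / (1000 × 9.81) = 12.13 m.
Total head at OW-10: h = z + ψ = 15.90 + 12.13 = 28.03 m.
Head difference: h(OW-4) − h(OW-10) = 31.51 − 28.03 = 3.48 m.
Hydraulic gradient: i = |Δh| / L = 3.48 / 1802.2 = 0.00193.
Flow is from higher to lower head: from OW-4 toward OW-10, i.e. toward the north.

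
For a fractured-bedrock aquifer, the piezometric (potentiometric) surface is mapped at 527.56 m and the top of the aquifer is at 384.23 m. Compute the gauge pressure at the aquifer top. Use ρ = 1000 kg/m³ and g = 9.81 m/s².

Pressure head at the aquifer top: ψ = h − z = 527.56 − 384.23 = 143.33 m.
P = ρgψ = 1000 × 9.81 × 143.33 = 1406067 Pa ≈ 1410 kPa.

P ≈ 1410 kPa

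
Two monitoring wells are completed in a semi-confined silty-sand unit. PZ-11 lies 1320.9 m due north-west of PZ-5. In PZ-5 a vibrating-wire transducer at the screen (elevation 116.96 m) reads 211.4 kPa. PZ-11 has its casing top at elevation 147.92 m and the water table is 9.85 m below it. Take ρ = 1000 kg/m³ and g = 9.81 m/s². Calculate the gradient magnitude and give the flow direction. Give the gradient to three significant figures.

Pressure head at PZ-5: ψ = P/(ρg) = 211.4×1000 / (1000 × 9.81) = 21.55 m.
Total head at PZ-5: h = z + ψ = 116.96 + 21.55 = 138.51 m.
Total head at PZ-11: h = 147.92 − 9.85 = 138.07 m.
Head difference: h(PZ-5) − h(PZ-11) = 138.51 − 138.07 = 0.44 m.
Hydraulic gradient: i = |Δh| / L = 0.44 / 1320.9 = 0.000333.
Flow is from higher to lower head: from PZ-5 toward PZ-11, i.e. toward the north-west.

i ≈ 0.000333; groundwater flows toward the north-west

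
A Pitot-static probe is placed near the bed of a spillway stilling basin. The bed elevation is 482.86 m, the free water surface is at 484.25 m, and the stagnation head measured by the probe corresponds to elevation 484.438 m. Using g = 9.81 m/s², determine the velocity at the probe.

v ≈ 1.92 m/s

Near the bed, under hydrostatic conditions, the piezometric head (z + ψ) equals the free-surface elevation, 484.25 m.
Velocity head = total − piezometric = 484.438 − 484.25 = 0.188 m.
v = √(2g·h_v) = √(2 × 9.81 × 0.188) = 1.92 m/s.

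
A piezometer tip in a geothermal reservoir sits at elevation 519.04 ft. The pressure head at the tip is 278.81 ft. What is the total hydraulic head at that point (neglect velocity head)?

h ≈ 797.85 ft

h = z + ψ = 519.04 + 278.81 = 797.85 ft.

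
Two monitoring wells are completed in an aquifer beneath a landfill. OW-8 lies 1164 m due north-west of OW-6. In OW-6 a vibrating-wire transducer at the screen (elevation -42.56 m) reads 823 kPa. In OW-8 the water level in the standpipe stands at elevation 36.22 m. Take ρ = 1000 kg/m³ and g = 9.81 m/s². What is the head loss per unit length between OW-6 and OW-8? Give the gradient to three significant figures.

Pressure head at OW-6: ψ = P/(ρg) = 823×1000 / (1000 × 9.81) = 83.89 m.
Total head at OW-6: h = z + ψ = -42.56 + 83.89 = 41.33 m.
Total head at OW-8: h = 36.22 m (water level in the piezometer is the total head).
Head difference: h(OW-6) − h(OW-8) = 41.33 − 36.22 = 5.11 m.
Hydraulic gradient: i = |Δh| / L = 5.11 / 1164 = 0.00439.

i ≈ 0.00439 m/m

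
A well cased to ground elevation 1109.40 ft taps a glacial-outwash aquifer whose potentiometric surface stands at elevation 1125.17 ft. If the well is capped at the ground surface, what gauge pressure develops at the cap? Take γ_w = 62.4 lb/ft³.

Head above the cap: Δh = 1125.17 − 1109.40 = 15.77 ft.
P = γΔh/144 = 62.4 × 15.77 / 144 = 6.83 psi.

P ≈ 6.83 psi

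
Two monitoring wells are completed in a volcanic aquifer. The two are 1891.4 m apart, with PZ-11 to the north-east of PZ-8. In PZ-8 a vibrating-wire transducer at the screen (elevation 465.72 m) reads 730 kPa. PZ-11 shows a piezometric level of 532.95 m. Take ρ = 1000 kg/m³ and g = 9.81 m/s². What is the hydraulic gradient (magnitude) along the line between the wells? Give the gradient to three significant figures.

i ≈ 0.00380

Pressure head at PZ-8: ψ = P/(ρg) = 730×1000 / (1000 × 9.81) = 74.41 m.
Total head at PZ-8: h = z + ψ = 465.72 + 74.41 = 540.13 m.
Total head at PZ-11: h = 532.95 m (water level in the piezometer is the total head).
Head difference: h(PZ-8) − h(PZ-11) = 540.13 − 532.95 = 7.18 m.
Hydraulic gradient: i = |Δh| / L = 7.18 / 1891.4 = 0.00380.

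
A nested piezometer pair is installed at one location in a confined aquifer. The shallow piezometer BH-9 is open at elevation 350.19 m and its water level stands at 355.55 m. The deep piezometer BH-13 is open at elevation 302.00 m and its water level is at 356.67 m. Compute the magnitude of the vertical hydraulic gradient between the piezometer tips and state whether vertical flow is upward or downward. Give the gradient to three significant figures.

Total head at BH-9: h = 355.55 m (water level in the standpipe).
Total head at BH-13: h = 356.67 m.
Δh = h(BH-9) − h(BH-13) = 355.55 − 356.67 = -1.12 m.
Vertical separation Δz = 350.19 − 302.00 = 48.19 m.
|i_v| = |Δh| / Δz = 1.12 / 48.19 = 0.0232.
Head is higher in the deep piezometer, so vertical flow is upward (discharge condition).

|i_v| ≈ 0.0232; vertical flow is upward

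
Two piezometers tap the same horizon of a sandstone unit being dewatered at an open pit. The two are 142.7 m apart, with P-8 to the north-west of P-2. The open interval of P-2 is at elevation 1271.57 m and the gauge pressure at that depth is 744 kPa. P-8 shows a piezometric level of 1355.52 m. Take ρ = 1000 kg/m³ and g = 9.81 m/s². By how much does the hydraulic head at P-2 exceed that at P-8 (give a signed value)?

Δh ≈ -8.11 m

Pressure head at P-2: ψ = P/(ρg) = 744×1000 / (1000 × 9.81) = 75.84 m.
Total head at P-2: h = z + ψ = 1271.57 + 75.84 = 1347.41 m.
Total head at P-8: h = 1355.52 m (water level in the piezometer is the total head).
Head difference: h(P-2) − h(P-8) = 1347.41 − 1355.52 = -8.11 m.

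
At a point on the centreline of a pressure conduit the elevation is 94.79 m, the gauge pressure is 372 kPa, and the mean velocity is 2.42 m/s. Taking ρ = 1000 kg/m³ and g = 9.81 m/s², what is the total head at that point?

Pressure head ψ = P/(ρg) = 372×1000 / (1000 × 9.81) = 37.92 m.
Velocity head = v²/(2g) = 2.42² / (2 × 9.81) = 0.298 m.
h = z + ψ + v²/(2g) = 94.79 + 37.92 + 0.298 = 133.01 m.

h ≈ 133.01 m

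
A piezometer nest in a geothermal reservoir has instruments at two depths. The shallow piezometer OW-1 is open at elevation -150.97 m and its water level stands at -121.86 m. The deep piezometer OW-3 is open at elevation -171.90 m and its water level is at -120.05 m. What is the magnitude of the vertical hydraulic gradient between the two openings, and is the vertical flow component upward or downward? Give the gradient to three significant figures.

Total head at OW-1: h = -121.86 m (water level in the standpipe).
Total head at OW-3: h = -120.05 m.
Δh = h(OW-1) − h(OW-3) = -121.86 − (-120.05) = -1.81 m.
Vertical separation Δz = -150.97 − (-171.90) = 20.93 m.
|i_v| = |Δh| / Δz = 1.81 / 20.93 = 0.0865.
Head is higher in the deep piezometer, so vertical flow is upward (discharge condition).

|i_v| ≈ 0.0865; vertical flow is upward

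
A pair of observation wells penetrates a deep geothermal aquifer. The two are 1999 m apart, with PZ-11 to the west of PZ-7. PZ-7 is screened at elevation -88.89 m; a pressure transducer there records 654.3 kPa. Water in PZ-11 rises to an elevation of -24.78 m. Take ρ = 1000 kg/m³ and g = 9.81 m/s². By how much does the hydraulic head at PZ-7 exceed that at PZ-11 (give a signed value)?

Δh ≈ 2.59 m

Pressure head at PZ-7: ψ = P/(ρg) = 654.3×1000 / (1000 × 9.81) = 66.70 m.
Total head at PZ-7: h = z + ψ = -88.89 + 66.70 = -22.19 m.
Total head at PZ-11: h = -24.78 m (water level in the piezometer is the total head).
Head difference: h(PZ-7) − h(PZ-11) = -22.19 − (-24.78) = 2.59 m.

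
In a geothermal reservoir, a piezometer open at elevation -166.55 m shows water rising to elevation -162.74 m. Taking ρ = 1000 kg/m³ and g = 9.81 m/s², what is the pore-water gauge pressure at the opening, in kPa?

P ≈ 37.4 kPa

Pressure head ψ = h − z = -162.74 − (-166.55) = 3.81 m.
P = ρgψ = 1000 × 9.81 × 3.81 = 37376 Pa ≈ 37.4 kPa.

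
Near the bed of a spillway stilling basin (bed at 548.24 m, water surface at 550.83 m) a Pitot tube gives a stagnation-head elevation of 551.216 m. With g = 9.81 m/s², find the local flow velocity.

v ≈ 2.75 m/s

Near the bed, under hydrostatic conditions, the piezometric head (z + ψ) equals the free-surface elevation, 550.83 m.
Velocity head = total − piezometric = 551.216 − 550.83 = 0.386 m.
v = √(2g·h_v) = √(2 × 9.81 × 0.386) = 2.75 m/s.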